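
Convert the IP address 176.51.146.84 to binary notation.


176 = 10110000
51 = 00110011
146 = 10010010
84 = 01010100
Binary: 10110000.00110011.10010010.01010100


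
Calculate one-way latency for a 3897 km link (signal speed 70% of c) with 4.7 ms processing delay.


Speed = 0.7 * 3e5 km/s = 210000 km/s
Propagation delay = 3897 / 210000 = 0.0186 s = 18.5571 ms
Processing delay = 4.7 ms
Total one-way latency = 23.2571 ms


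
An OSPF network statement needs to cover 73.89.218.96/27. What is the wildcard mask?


Subnet mask: 255.255.255.224
Wildcard = 255.255.255.255 - subnet mask
255 - 255 = 0
255 - 255 = 0
255 - 255 = 0
255 - 224 = 31
Wildcard: 0.0.0.31


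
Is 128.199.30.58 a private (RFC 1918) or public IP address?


RFC 1918 private ranges:
  10.0.0.0/8 (10.0.0.0 - 10.255.255.255)
  172.16.0.0/12 (172.16.0.0 - 172.31.255.255)
  192.168.0.0/16 (192.168.0.0 - 192.168.255.255)
Public (not in any RFC 1918 range)


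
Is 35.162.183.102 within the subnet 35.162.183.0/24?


Subnet network: 35.162.183.0
Test IP AND mask: 35.162.183.0
Yes, 35.162.183.102 is in 35.162.183.0/24


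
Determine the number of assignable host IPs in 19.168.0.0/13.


Host bits = 32 - 13 = 19
Total addresses = 2^19 = 524288
Usable = total - 2 (network and broadcast)
Usable hosts: 524286


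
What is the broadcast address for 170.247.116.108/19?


Network: 170.247.96.0/19
Host bits = 13
Set all host bits to 1:
Broadcast: 170.247.127.255


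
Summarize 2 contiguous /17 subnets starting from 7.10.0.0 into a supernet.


Original prefix: /17
Number of subnets: 2 = 2^1
New prefix = 17 - 1 = 16
Supernet: 7.10.0.0/16


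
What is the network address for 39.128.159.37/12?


IP:   00100111.10000000.10011111.00100101
Mask: 11111111.11110000.00000000.00000000
AND operation:
Net:  00100111.10000000.00000000.00000000
Network: 39.128.0.0/12


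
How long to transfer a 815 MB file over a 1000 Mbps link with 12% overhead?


Effective throughput = 1000 * (1 - 12/100) = 880 Mbps
File size in Mb = 815 * 8 = 6520 Mb
Time = 6520 / 880
Time = 7.4091 seconds


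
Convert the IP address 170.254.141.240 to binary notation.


170 = 10101010
254 = 11111110
141 = 10001101
240 = 11110000
Binary: 10101010.11111110.10001101.11110000


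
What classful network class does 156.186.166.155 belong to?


First octet: 156
Binary: 10011100
10xxxxxx -> Class B (128-191)
Class B, default mask 255.255.0.0 (/16)


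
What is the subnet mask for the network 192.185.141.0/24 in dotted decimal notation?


/24 means 24 network bits, 8 host bits
Binary: 11111111111111111111111100000000
Mask: 255.255.255.0


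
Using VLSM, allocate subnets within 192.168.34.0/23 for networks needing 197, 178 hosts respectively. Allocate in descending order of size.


197 hosts -> /24 (254 usable): 192.168.34.0/24
178 hosts -> /24 (254 usable): 192.168.35.0/24
Allocation: 192.168.34.0/24 (197 hosts, 254 usable); 192.168.35.0/24 (178 hosts, 254 usable)


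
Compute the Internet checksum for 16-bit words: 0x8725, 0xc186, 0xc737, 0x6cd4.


Sum all words (with carry folding):
+ 0x8725 = 0x8725
+ 0xc186 = 0x48ac
+ 0xc737 = 0x0fe4
+ 0x6cd4 = 0x7cb8
One's complement: ~0x7cb8
Checksum = 0x8347


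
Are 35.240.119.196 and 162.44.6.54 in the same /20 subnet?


Mask: 255.255.240.0
35.240.119.196 AND mask = 35.240.112.0
162.44.6.54 AND mask = 162.44.0.0
No, different subnets (35.240.112.0 vs 162.44.0.0)


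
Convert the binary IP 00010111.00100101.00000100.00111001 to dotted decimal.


00010111 = 23
00100101 = 37
00000100 = 4
00111001 = 57
IP: 23.37.4.57


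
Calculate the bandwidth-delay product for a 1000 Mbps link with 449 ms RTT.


BDP = bandwidth * RTT
= 1000 Mbps * 449 ms
= 1000 * 1e6 * 449 / 1000 bits
= 449000000 bits
= 56125000 bytes
= 54809.5703 KB
BDP = 449000000 bits (56125000 bytes)


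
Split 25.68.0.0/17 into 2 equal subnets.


New prefix = 17 + 1 = 18
Each subnet has 16384 addresses
  25.68.0.0/18
  25.68.64.0/18
Subnets: 25.68.0.0/18, 25.68.64.0/18


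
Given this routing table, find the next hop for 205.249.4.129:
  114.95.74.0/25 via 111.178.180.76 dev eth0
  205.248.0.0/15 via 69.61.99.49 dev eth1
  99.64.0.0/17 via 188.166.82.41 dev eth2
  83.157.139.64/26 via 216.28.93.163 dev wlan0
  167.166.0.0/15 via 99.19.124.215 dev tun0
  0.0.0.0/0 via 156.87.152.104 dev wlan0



Longest prefix match for 205.249.4.129:
  /25 114.95.74.0: no
  /15 205.248.0.0: MATCH
  /17 99.64.0.0: no
  /26 83.157.139.64: no
  /15 167.166.0.0: no
  /0 0.0.0.0: MATCH
Selected: next-hop 69.61.99.49 via eth1 (matched /15)


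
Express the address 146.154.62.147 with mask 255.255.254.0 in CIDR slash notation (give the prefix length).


Binary: 11111111.11111111.11111110.00000000
Count leading 1s
Prefix: /23


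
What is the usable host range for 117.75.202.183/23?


Network: 117.75.202.0
Broadcast: 117.75.203.255
First usable = network + 1
Last usable = broadcast - 1
Range: 117.75.202.1 to 117.75.203.254


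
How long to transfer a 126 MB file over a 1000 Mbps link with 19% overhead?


Effective throughput = 1000 * (1 - 19/100) = 810 Mbps
File size in Mb = 126 * 8 = 1008 Mb
Time = 1008 / 810
Time = 1.2444 seconds


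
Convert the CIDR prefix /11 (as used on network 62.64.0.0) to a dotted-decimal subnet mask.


/11 means 11 network bits, 21 host bits
Binary: 11111111111000000000000000000000
Mask: 255.224.0.0


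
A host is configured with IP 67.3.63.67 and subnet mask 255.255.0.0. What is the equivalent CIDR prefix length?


Binary: 11111111.11111111.00000000.00000000
Count leading 1s
Prefix: /16


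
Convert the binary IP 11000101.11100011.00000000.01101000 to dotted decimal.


11000101 = 197
11100011 = 227
00000000 = 0
01101000 = 104
IP: 197.227.0.104


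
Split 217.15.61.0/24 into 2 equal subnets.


New prefix = 24 + 1 = 25
Each subnet has 128 addresses
  217.15.61.0/25
  217.15.61.128/25
Subnets: 217.15.61.0/25, 217.15.61.128/25


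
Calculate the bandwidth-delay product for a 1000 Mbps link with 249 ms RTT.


BDP = bandwidth * RTT
= 1000 Mbps * 249 ms
= 1000 * 1e6 * 249 / 1000 bits
= 249000000 bits
= 31125000 bytes
= 30395.5078 KB
BDP = 249000000 bits (31125000 bytes)


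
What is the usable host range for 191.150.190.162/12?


Network: 191.144.0.0
Broadcast: 191.159.255.255
First usable = network + 1
Last usable = broadcast - 1
Range: 191.144.0.1 to 191.159.255.254


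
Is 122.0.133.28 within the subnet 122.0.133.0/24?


Subnet network: 122.0.133.0
Test IP AND mask: 122.0.133.0
Yes, 122.0.133.28 is in 122.0.133.0/24


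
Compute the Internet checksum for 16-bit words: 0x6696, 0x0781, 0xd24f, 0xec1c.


Sum all words (with carry folding):
+ 0x6696 = 0x6696
+ 0x0781 = 0x6e17
+ 0xd24f = 0x4067
+ 0xec1c = 0x2c84
One's complement: ~0x2c84
Checksum = 0xd37b


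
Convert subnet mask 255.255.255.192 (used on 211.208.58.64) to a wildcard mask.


Subnet mask: 255.255.255.192
Wildcard = 255.255.255.255 - subnet mask
255 - 255 = 0
255 - 255 = 0
255 - 255 = 0
255 - 192 = 63
Wildcard: 0.0.0.63


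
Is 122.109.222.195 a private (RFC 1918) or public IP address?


RFC 1918 private ranges:
  10.0.0.0/8 (10.0.0.0 - 10.255.255.255)
  172.16.0.0/12 (172.16.0.0 - 172.31.255.255)
  192.168.0.0/16 (192.168.0.0 - 192.168.255.255)
Public (not in any RFC 1918 range)


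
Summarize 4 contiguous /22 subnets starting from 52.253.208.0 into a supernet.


Original prefix: /22
Number of subnets: 4 = 2^2
New prefix = 22 - 2 = 20
Supernet: 52.253.208.0/20


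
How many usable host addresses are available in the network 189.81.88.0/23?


Host bits = 32 - 23 = 9
Total addresses = 2^9 = 512
Usable = total - 2 (network and broadcast)
Usable hosts: 510


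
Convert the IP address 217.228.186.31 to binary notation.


217 = 11011001
228 = 11100100
186 = 10111010
31 = 00011111
Binary: 11011001.11100100.10111010.00011111


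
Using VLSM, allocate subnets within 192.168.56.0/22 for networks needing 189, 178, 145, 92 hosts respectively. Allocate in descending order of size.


189 hosts -> /24 (254 usable): 192.168.56.0/24
178 hosts -> /24 (254 usable): 192.168.57.0/24
145 hosts -> /24 (254 usable): 192.168.58.0/24
92 hosts -> /25 (126 usable): 192.168.59.0/25
Allocation: 192.168.56.0/24 (189 hosts, 254 usable); 192.168.57.0/24 (178 hosts, 254 usable); 192.168.58.0/24 (145 hosts, 254 usable); 192.168.59.0/25 (92 hosts, 126 usable)


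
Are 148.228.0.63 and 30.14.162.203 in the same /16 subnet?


Mask: 255.255.0.0
148.228.0.63 AND mask = 148.228.0.0
30.14.162.203 AND mask = 30.14.0.0
No, different subnets (148.228.0.0 vs 30.14.0.0)


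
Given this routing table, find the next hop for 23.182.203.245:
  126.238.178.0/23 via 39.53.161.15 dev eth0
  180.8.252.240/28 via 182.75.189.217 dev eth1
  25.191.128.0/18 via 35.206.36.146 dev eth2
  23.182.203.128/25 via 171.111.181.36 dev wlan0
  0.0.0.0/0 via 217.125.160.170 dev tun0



Longest prefix match for 23.182.203.245:
  /23 126.238.178.0: no
  /28 180.8.252.240: no
  /18 25.191.128.0: no
  /25 23.182.203.128: MATCH
  /0 0.0.0.0: MATCH
Selected: next-hop 171.111.181.36 via wlan0 (matched /25)


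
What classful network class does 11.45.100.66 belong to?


First octet: 11
Binary: 00001011
0xxxxxxx -> Class A (1-126)
Class A, default mask 255.0.0.0 (/8)


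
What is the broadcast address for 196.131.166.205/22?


Network: 196.131.164.0/22
Host bits = 10
Set all host bits to 1:
Broadcast: 196.131.167.255


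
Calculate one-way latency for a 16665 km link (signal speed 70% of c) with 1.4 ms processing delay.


Speed = 0.7 * 3e5 km/s = 210000 km/s
Propagation delay = 16665 / 210000 = 0.0794 s = 79.3571 ms
Processing delay = 1.4 ms
Total one-way latency = 80.7571 ms


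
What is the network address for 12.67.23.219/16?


IP:   00001100.01000011.00010111.11011011
Mask: 11111111.11111111.00000000.00000000
AND operation:
Net:  00001100.01000011.00000000.00000000
Network: 12.67.0.0/16


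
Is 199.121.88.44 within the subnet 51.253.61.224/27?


Subnet network: 51.253.61.224
Test IP AND mask: 199.121.88.32
No, 199.121.88.44 is not in 51.253.61.224/27


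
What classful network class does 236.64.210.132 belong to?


First octet: 236
Binary: 11101100
1110xxxx -> Class D (224-239)
Class D (multicast), default mask N/A


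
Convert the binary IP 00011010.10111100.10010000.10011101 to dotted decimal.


00011010 = 26
10111100 = 188
10010000 = 144
10011101 = 157
IP: 26.188.144.157


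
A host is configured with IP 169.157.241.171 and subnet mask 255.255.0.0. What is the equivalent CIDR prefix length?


Binary: 11111111.11111111.00000000.00000000
Count leading 1s
Prefix: /16


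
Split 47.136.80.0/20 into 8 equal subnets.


New prefix = 20 + 3 = 23
Each subnet has 512 addresses
  47.136.80.0/23
  47.136.82.0/23
  47.136.84.0/23
  47.136.86.0/23
  47.136.88.0/23
  47.136.90.0/23
  47.136.92.0/23
  47.136.94.0/23
Subnets: 47.136.80.0/23, 47.136.82.0/23, 47.136.84.0/23, 47.136.86.0/23, 47.136.88.0/23, 47.136.90.0/23, 47.136.92.0/23, 47.136.94.0/23


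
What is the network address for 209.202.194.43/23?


IP:   11010001.11001010.11000010.00101011
Mask: 11111111.11111111.11111110.00000000
AND operation:
Net:  11010001.11001010.11000010.00000000
Network: 209.202.194.0/23


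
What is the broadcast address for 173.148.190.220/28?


Network: 173.148.190.208/28
Host bits = 4
Set all host bits to 1:
Broadcast: 173.148.190.223


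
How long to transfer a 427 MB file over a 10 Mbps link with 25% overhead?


Effective throughput = 10 * (1 - 25/100) = 7.5 Mbps
File size in Mb = 427 * 8 = 3416 Mb
Time = 3416 / 7.5
Time = 455.4667 seconds


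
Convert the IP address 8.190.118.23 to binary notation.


8 = 00001000
190 = 10111110
118 = 01110110
23 = 00010111
Binary: 00001000.10111110.01110110.00010111


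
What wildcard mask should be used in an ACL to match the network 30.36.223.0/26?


Subnet mask: 255.255.255.192
Wildcard = 255.255.255.255 - subnet mask
255 - 255 = 0
255 - 255 = 0
255 - 255 = 0
255 - 192 = 63
Wildcard: 0.0.0.63


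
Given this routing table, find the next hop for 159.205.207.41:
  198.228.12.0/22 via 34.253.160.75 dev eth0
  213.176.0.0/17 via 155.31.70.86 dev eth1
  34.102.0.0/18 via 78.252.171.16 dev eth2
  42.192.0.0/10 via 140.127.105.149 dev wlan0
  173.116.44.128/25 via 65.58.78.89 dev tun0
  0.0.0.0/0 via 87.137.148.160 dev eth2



Longest prefix match for 159.205.207.41:
  /22 198.228.12.0: no
  /17 213.176.0.0: no
  /18 34.102.0.0: no
  /10 42.192.0.0: no
  /25 173.116.44.128: no
  /0 0.0.0.0: MATCH
Selected: next-hop 87.137.148.160 via eth2 (matched /0)


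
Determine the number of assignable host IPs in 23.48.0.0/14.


Host bits = 32 - 14 = 18
Total addresses = 2^18 = 262144
Usable = total - 2 (network and broadcast)
Usable hosts: 262142


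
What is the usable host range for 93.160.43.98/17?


Network: 93.160.0.0
Broadcast: 93.160.127.255
First usable = network + 1
Last usable = broadcast - 1
Range: 93.160.0.1 to 93.160.127.254


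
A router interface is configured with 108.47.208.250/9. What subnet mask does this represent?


/9 means 9 network bits, 23 host bits
Binary: 11111111100000000000000000000000
Mask: 255.128.0.0


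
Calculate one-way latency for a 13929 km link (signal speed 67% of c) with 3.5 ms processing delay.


Speed = 0.67 * 3e5 km/s = 201000 km/s
Propagation delay = 13929 / 201000 = 0.0693 s = 69.2985 ms
Processing delay = 3.5 ms
Total one-way latency = 72.7985 ms


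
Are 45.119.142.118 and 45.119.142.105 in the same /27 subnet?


Mask: 255.255.255.224
45.119.142.118 AND mask = 45.119.142.96
45.119.142.105 AND mask = 45.119.142.96
Yes, same subnet (45.119.142.96)


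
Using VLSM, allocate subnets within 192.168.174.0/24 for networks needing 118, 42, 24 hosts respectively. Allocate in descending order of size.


118 hosts -> /25 (126 usable): 192.168.174.0/25
42 hosts -> /26 (62 usable): 192.168.174.128/26
24 hosts -> /27 (30 usable): 192.168.174.192/27
Allocation: 192.168.174.0/25 (118 hosts, 126 usable); 192.168.174.128/26 (42 hosts, 62 usable); 192.168.174.192/27 (24 hosts, 30 usable)


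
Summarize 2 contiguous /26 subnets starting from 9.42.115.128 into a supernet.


Original prefix: /26
Number of subnets: 2 = 2^1
New prefix = 26 - 1 = 25
Supernet: 9.42.115.128/25


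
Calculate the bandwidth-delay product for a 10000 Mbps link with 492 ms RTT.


BDP = bandwidth * RTT
= 10000 Mbps * 492 ms
= 10000 * 1e6 * 492 / 1000 bits
= 4920000000 bits
= 615000000 bytes
= 600585.9375 KB
BDP = 4920000000 bits (615000000 bytes)


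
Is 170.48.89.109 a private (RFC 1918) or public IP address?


RFC 1918 private ranges:
  10.0.0.0/8 (10.0.0.0 - 10.255.255.255)
  172.16.0.0/12 (172.16.0.0 - 172.31.255.255)
  192.168.0.0/16 (192.168.0.0 - 192.168.255.255)
Public (not in any RFC 1918 range)


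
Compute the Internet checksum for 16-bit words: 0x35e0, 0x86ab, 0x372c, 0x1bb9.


Sum all words (with carry folding):
+ 0x35e0 = 0x35e0
+ 0x86ab = 0xbc8b
+ 0x372c = 0xf3b7
+ 0x1bb9 = 0x0f71
One's complement: ~0x0f71
Checksum = 0xf08e


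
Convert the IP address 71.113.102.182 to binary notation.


71 = 01000111
113 = 01110001
102 = 01100110
182 = 10110110
Binary: 01000111.01110001.01100110.10110110


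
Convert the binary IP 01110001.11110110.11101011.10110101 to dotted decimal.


01110001 = 113
11110110 = 246
11101011 = 235
10110101 = 181
IP: 113.246.235.181


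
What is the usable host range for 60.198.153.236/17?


Network: 60.198.128.0
Broadcast: 60.198.255.255
First usable = network + 1
Last usable = broadcast - 1
Range: 60.198.128.1 to 60.198.255.254


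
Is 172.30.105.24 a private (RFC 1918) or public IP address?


RFC 1918 private ranges:
  10.0.0.0/8 (10.0.0.0 - 10.255.255.255)
  172.16.0.0/12 (172.16.0.0 - 172.31.255.255)
  192.168.0.0/16 (192.168.0.0 - 192.168.255.255)
Private (in 172.16.0.0/12)


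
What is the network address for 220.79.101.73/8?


IP:   11011100.01001111.01100101.01001001
Mask: 11111111.00000000.00000000.00000000
AND operation:
Net:  11011100.00000000.00000000.00000000
Network: 220.0.0.0/8


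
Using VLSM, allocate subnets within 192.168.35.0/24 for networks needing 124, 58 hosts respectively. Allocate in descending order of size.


124 hosts -> /25 (126 usable): 192.168.35.0/25
58 hosts -> /26 (62 usable): 192.168.35.128/26
Allocation: 192.168.35.0/25 (124 hosts, 126 usable); 192.168.35.128/26 (58 hosts, 62 usable)


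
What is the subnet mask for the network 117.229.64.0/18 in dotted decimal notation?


/18 means 18 network bits, 14 host bits
Binary: 11111111111111111100000000000000
Mask: 255.255.192.0


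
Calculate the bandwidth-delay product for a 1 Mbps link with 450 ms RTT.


BDP = bandwidth * RTT
= 1 Mbps * 450 ms
= 1 * 1e6 * 450 / 1000 bits
= 450000 bits
= 56250 bytes
= 54.9316 KB
BDP = 450000 bits (56250 bytes)


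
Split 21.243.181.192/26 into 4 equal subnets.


New prefix = 26 + 2 = 28
Each subnet has 16 addresses
  21.243.181.192/28
  21.243.181.208/28
  21.243.181.224/28
  21.243.181.240/28
Subnets: 21.243.181.192/28, 21.243.181.208/28, 21.243.181.224/28, 21.243.181.240/28


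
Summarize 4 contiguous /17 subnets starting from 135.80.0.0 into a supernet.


Original prefix: /17
Number of subnets: 4 = 2^2
New prefix = 17 - 2 = 15
Supernet: 135.80.0.0/15


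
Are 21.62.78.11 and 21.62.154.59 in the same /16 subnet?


Mask: 255.255.0.0
21.62.78.11 AND mask = 21.62.0.0
21.62.154.59 AND mask = 21.62.0.0
Yes, same subnet (21.62.0.0)


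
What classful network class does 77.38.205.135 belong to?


First octet: 77
Binary: 01001101
0xxxxxxx -> Class A (1-126)
Class A, default mask 255.0.0.0 (/8)


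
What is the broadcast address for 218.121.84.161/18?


Network: 218.121.64.0/18
Host bits = 14
Set all host bits to 1:
Broadcast: 218.121.127.255


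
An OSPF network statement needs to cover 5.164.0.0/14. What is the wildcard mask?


Subnet mask: 255.252.0.0
Wildcard = 255.255.255.255 - subnet mask
255 - 255 = 0
255 - 252 = 3
255 - 0 = 255
255 - 0 = 255
Wildcard: 0.3.255.255


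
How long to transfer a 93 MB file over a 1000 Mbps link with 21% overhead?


Effective throughput = 1000 * (1 - 21/100) = 790 Mbps
File size in Mb = 93 * 8 = 744 Mb
Time = 744 / 790
Time = 0.9418 seconds


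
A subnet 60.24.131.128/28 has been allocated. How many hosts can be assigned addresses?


Host bits = 32 - 28 = 4
Total addresses = 2^4 = 16
Usable = total - 2 (network and broadcast)
Usable hosts: 14


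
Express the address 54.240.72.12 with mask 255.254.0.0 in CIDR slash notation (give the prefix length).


Binary: 11111111.11111110.00000000.00000000
Count leading 1s
Prefix: /15


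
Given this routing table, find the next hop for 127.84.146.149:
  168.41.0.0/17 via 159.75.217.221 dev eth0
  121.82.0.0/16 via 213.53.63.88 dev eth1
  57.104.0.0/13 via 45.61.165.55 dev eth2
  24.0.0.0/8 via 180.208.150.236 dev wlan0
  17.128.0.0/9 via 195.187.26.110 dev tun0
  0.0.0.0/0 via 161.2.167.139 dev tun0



Longest prefix match for 127.84.146.149:
  /17 168.41.0.0: no
  /16 121.82.0.0: no
  /13 57.104.0.0: no
  /8 24.0.0.0: no
  /9 17.128.0.0: no
  /0 0.0.0.0: MATCH
Selected: next-hop 161.2.167.139 via tun0 (matched /0)


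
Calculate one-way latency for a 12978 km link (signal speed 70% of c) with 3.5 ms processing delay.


Speed = 0.7 * 3e5 km/s = 210000 km/s
Propagation delay = 12978 / 210000 = 0.0618 s = 61.8 ms
Processing delay = 3.5 ms
Total one-way latency = 65.3 ms


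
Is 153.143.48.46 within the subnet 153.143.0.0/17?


Subnet network: 153.143.0.0
Test IP AND mask: 153.143.0.0
Yes, 153.143.48.46 is in 153.143.0.0/17


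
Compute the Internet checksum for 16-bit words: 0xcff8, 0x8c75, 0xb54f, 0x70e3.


Sum all words (with carry folding):
+ 0xcff8 = 0xcff8
+ 0x8c75 = 0x5c6e
+ 0xb54f = 0x11be
+ 0x70e3 = 0x82a1
One's complement: ~0x82a1
Checksum = 0x7d5e


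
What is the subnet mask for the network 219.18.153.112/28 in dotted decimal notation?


/28 means 28 network bits, 4 host bits
Binary: 11111111111111111111111111110000
Mask: 255.255.255.240


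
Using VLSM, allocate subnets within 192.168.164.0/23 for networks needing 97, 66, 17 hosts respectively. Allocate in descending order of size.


97 hosts -> /25 (126 usable): 192.168.164.0/25
66 hosts -> /25 (126 usable): 192.168.164.128/25
17 hosts -> /27 (30 usable): 192.168.165.0/27
Allocation: 192.168.164.0/25 (97 hosts, 126 usable); 192.168.164.128/25 (66 hosts, 126 usable); 192.168.165.0/27 (17 hosts, 30 usable)


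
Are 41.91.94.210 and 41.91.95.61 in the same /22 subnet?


Mask: 255.255.252.0
41.91.94.210 AND mask = 41.91.92.0
41.91.95.61 AND mask = 41.91.92.0
Yes, same subnet (41.91.92.0)


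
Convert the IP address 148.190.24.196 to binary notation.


148 = 10010100
190 = 10111110
24 = 00011000
196 = 11000100
Binary: 10010100.10111110.00011000.11000100


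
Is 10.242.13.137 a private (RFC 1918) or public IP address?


RFC 1918 private ranges:
  10.0.0.0/8 (10.0.0.0 - 10.255.255.255)
  172.16.0.0/12 (172.16.0.0 - 172.31.255.255)
  192.168.0.0/16 (192.168.0.0 - 192.168.255.255)
Private (in 10.0.0.0/8)


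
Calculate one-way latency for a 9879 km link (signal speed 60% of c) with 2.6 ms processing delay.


Speed = 0.6 * 3e5 km/s = 180000 km/s
Propagation delay = 9879 / 180000 = 0.0549 s = 54.8833 ms
Processing delay = 2.6 ms
Total one-way latency = 57.4833 ms


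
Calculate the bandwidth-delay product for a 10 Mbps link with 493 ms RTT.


BDP = bandwidth * RTT
= 10 Mbps * 493 ms
= 10 * 1e6 * 493 / 1000 bits
= 4930000 bits
= 616250 bytes
= 601.8066 KB
BDP = 4930000 bits (616250 bytes)


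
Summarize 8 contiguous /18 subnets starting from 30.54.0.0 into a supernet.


Original prefix: /18
Number of subnets: 8 = 2^3
New prefix = 18 - 3 = 15
Supernet: 30.54.0.0/15


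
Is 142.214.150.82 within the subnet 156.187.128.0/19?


Subnet network: 156.187.128.0
Test IP AND mask: 142.214.128.0
No, 142.214.150.82 is not in 156.187.128.0/19


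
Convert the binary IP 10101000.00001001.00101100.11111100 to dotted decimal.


10101000 = 168
00001001 = 9
00101100 = 44
11111100 = 252
IP: 168.9.44.252


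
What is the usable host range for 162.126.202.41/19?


Network: 162.126.192.0
Broadcast: 162.126.223.255
First usable = network + 1
Last usable = broadcast - 1
Range: 162.126.192.1 to 162.126.223.254


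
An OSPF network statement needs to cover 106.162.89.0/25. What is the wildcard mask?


Subnet mask: 255.255.255.128
Wildcard = 255.255.255.255 - subnet mask
255 - 255 = 0
255 - 255 = 0
255 - 255 = 0
255 - 128 = 127
Wildcard: 0.0.0.127


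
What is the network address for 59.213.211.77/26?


IP:   00111011.11010101.11010011.01001101
Mask: 11111111.11111111.11111111.11000000
AND operation:
Net:  00111011.11010101.11010011.01000000
Network: 59.213.211.64/26


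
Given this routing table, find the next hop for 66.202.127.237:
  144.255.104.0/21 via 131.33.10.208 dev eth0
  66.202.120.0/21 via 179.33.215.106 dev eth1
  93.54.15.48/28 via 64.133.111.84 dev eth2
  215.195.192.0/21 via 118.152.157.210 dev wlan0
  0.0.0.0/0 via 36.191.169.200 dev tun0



Longest prefix match for 66.202.127.237:
  /21 144.255.104.0: no
  /21 66.202.120.0: MATCH
  /28 93.54.15.48: no
  /21 215.195.192.0: no
  /0 0.0.0.0: MATCH
Selected: next-hop 179.33.215.106 via eth1 (matched /21)


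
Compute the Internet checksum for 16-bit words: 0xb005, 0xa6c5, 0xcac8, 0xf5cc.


Sum all words (with carry folding):
+ 0xb005 = 0xb005
+ 0xa6c5 = 0x56cb
+ 0xcac8 = 0x2194
+ 0xf5cc = 0x1761
One's complement: ~0x1761
Checksum = 0xe89e


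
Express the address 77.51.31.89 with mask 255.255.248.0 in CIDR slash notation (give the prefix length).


Binary: 11111111.11111111.11111000.00000000
Count leading 1s
Prefix: /21


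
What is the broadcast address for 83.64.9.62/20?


Network: 83.64.0.0/20
Host bits = 12
Set all host bits to 1:
Broadcast: 83.64.15.255


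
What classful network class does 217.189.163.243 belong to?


First octet: 217
Binary: 11011001
110xxxxx -> Class C (192-223)
Class C, default mask 255.255.255.0 (/24)


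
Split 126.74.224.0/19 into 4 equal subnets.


New prefix = 19 + 2 = 21
Each subnet has 2048 addresses
  126.74.224.0/21
  126.74.232.0/21
  126.74.240.0/21
  126.74.248.0/21
Subnets: 126.74.224.0/21, 126.74.232.0/21, 126.74.240.0/21, 126.74.248.0/21


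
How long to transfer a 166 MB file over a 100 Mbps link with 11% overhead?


Effective throughput = 100 * (1 - 11/100) = 89 Mbps
File size in Mb = 166 * 8 = 1328 Mb
Time = 1328 / 89
Time = 14.9213 seconds


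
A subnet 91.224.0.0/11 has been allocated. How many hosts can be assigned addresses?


Host bits = 32 - 11 = 21
Total addresses = 2^21 = 2097152
Usable = total - 2 (network and broadcast)
Usable hosts: 2097150


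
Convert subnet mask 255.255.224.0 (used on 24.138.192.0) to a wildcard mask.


Subnet mask: 255.255.224.0
Wildcard = 255.255.255.255 - subnet mask
255 - 255 = 0
255 - 255 = 0
255 - 224 = 31
255 - 0 = 255
Wildcard: 0.0.31.255


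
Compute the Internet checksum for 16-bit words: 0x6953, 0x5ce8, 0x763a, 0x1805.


Sum all words (with carry folding):
+ 0x6953 = 0x6953
+ 0x5ce8 = 0xc63b
+ 0x763a = 0x3c76
+ 0x1805 = 0x547b
One's complement: ~0x547b
Checksum = 0xab84


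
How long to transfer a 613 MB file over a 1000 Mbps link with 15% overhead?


Effective throughput = 1000 * (1 - 15/100) = 850 Mbps
File size in Mb = 613 * 8 = 4904 Mb
Time = 4904 / 850
Time = 5.7694 seconds


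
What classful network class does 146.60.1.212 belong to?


First octet: 146
Binary: 10010010
10xxxxxx -> Class B (128-191)
Class B, default mask 255.255.0.0 (/16)


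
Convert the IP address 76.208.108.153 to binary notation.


76 = 01001100
208 = 11010000
108 = 01101100
153 = 10011001
Binary: 01001100.11010000.01101100.10011001


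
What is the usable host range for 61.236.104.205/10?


Network: 61.192.0.0
Broadcast: 61.255.255.255
First usable = network + 1
Last usable = broadcast - 1
Range: 61.192.0.1 to 61.255.255.254


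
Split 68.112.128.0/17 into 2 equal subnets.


New prefix = 17 + 1 = 18
Each subnet has 16384 addresses
  68.112.128.0/18
  68.112.192.0/18
Subnets: 68.112.128.0/18, 68.112.192.0/18


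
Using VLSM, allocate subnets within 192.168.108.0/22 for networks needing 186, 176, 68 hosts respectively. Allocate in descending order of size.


186 hosts -> /24 (254 usable): 192.168.108.0/24
176 hosts -> /24 (254 usable): 192.168.109.0/24
68 hosts -> /25 (126 usable): 192.168.110.0/25
Allocation: 192.168.108.0/24 (186 hosts, 254 usable); 192.168.109.0/24 (176 hosts, 254 usable); 192.168.110.0/25 (68 hosts, 126 usable)


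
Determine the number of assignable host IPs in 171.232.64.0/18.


Host bits = 32 - 18 = 14
Total addresses = 2^14 = 16384
Usable = total - 2 (network and broadcast)
Usable hosts: 16382


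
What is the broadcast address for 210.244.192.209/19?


Network: 210.244.192.0/19
Host bits = 13
Set all host bits to 1:
Broadcast: 210.244.223.255


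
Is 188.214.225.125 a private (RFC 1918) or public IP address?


RFC 1918 private ranges:
  10.0.0.0/8 (10.0.0.0 - 10.255.255.255)
  172.16.0.0/12 (172.16.0.0 - 172.31.255.255)
  192.168.0.0/16 (192.168.0.0 - 192.168.255.255)
Public (not in any RFC 1918 range)


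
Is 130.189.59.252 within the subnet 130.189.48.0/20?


Subnet network: 130.189.48.0
Test IP AND mask: 130.189.48.0
Yes, 130.189.59.252 is in 130.189.48.0/20


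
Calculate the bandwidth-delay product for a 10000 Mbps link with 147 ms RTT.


BDP = bandwidth * RTT
= 10000 Mbps * 147 ms
= 10000 * 1e6 * 147 / 1000 bits
= 1470000000 bits
= 183750000 bytes
= 179443.3594 KB
BDP = 1470000000 bits (183750000 bytes)


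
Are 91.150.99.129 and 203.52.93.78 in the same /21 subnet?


Mask: 255.255.248.0
91.150.99.129 AND mask = 91.150.96.0
203.52.93.78 AND mask = 203.52.88.0
No, different subnets (91.150.96.0 vs 203.52.88.0)


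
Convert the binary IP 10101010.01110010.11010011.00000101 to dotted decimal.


10101010 = 170
01110010 = 114
11010011 = 211
00000101 = 5
IP: 170.114.211.5


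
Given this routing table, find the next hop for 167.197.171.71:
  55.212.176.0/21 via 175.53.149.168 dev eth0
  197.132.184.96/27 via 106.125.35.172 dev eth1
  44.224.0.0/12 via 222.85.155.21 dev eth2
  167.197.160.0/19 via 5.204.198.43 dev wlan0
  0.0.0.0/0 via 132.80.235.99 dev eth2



Longest prefix match for 167.197.171.71:
  /21 55.212.176.0: no
  /27 197.132.184.96: no
  /12 44.224.0.0: no
  /19 167.197.160.0: MATCH
  /0 0.0.0.0: MATCH
Selected: next-hop 5.204.198.43 via wlan0 (matched /19)


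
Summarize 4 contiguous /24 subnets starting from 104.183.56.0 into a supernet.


Original prefix: /24
Number of subnets: 4 = 2^2
New prefix = 24 - 2 = 22
Supernet: 104.183.56.0/22


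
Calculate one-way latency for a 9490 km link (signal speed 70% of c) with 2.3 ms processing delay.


Speed = 0.7 * 3e5 km/s = 210000 km/s
Propagation delay = 9490 / 210000 = 0.0452 s = 45.1905 ms
Processing delay = 2.3 ms
Total one-way latency = 47.4905 ms


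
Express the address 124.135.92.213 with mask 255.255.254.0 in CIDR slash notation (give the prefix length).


Binary: 11111111.11111111.11111110.00000000
Count leading 1s
Prefix: /23


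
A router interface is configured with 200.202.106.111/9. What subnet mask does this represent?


/9 means 9 network bits, 23 host bits
Binary: 11111111100000000000000000000000
Mask: 255.128.0.0


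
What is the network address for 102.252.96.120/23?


IP:   01100110.11111100.01100000.01111000
Mask: 11111111.11111111.11111110.00000000
AND operation:
Net:  01100110.11111100.01100000.00000000
Network: 102.252.96.0/23


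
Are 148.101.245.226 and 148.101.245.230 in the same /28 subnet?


Mask: 255.255.255.240
148.101.245.226 AND mask = 148.101.245.224
148.101.245.230 AND mask = 148.101.245.224
Yes, same subnet (148.101.245.224)


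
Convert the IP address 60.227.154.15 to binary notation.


60 = 00111100
227 = 11100011
154 = 10011010
15 = 00001111
Binary: 00111100.11100011.10011010.00001111


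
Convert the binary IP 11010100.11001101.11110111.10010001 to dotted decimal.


11010100 = 212
11001101 = 205
11110111 = 247
10010001 = 145
IP: 212.205.247.145


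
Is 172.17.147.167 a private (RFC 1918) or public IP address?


RFC 1918 private ranges:
  10.0.0.0/8 (10.0.0.0 - 10.255.255.255)
  172.16.0.0/12 (172.16.0.0 - 172.31.255.255)
  192.168.0.0/16 (192.168.0.0 - 192.168.255.255)
Private (in 172.16.0.0/12)


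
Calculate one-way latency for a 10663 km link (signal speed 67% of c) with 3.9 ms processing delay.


Speed = 0.67 * 3e5 km/s = 201000 km/s
Propagation delay = 10663 / 201000 = 0.053 s = 53.0498 ms
Processing delay = 3.9 ms
Total one-way latency = 56.9498 ms


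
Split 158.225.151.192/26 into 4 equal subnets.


New prefix = 26 + 2 = 28
Each subnet has 16 addresses
  158.225.151.192/28
  158.225.151.208/28
  158.225.151.224/28
  158.225.151.240/28
Subnets: 158.225.151.192/28, 158.225.151.208/28, 158.225.151.224/28, 158.225.151.240/28


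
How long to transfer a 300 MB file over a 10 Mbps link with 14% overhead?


Effective throughput = 10 * (1 - 14/100) = 8.6 Mbps
File size in Mb = 300 * 8 = 2400 Mb
Time = 2400 / 8.6
Time = 279.0698 seconds


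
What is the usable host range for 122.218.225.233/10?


Network: 122.192.0.0
Broadcast: 122.255.255.255
First usable = network + 1
Last usable = broadcast - 1
Range: 122.192.0.1 to 122.255.255.254


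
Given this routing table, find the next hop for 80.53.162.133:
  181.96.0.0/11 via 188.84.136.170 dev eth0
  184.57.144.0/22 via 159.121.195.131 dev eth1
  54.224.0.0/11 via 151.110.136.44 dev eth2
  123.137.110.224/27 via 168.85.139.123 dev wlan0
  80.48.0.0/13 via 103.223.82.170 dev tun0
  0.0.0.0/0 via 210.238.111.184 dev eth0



Longest prefix match for 80.53.162.133:
  /11 181.96.0.0: no
  /22 184.57.144.0: no
  /11 54.224.0.0: no
  /27 123.137.110.224: no
  /13 80.48.0.0: MATCH
  /0 0.0.0.0: MATCH
Selected: next-hop 103.223.82.170 via tun0 (matched /13)


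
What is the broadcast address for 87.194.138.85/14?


Network: 87.192.0.0/14
Host bits = 18
Set all host bits to 1:
Broadcast: 87.195.255.255


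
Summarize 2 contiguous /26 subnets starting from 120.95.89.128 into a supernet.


Original prefix: /26
Number of subnets: 2 = 2^1
New prefix = 26 - 1 = 25
Supernet: 120.95.89.128/25


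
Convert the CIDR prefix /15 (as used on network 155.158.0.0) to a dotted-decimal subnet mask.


/15 means 15 network bits, 17 host bits
Binary: 11111111111111100000000000000000
Mask: 255.254.0.0


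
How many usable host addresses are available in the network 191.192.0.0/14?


Host bits = 32 - 14 = 18
Total addresses = 2^18 = 262144
Usable = total - 2 (network and broadcast)
Usable hosts: 262142


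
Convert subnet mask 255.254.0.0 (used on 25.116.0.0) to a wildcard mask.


Subnet mask: 255.254.0.0
Wildcard = 255.255.255.255 - subnet mask
255 - 255 = 0
255 - 254 = 1
255 - 0 = 255
255 - 0 = 255
Wildcard: 0.1.255.255


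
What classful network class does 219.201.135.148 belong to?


First octet: 219
Binary: 11011011
110xxxxx -> Class C (192-223)
Class C, default mask 255.255.255.0 (/24)


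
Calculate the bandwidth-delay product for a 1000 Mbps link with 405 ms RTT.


BDP = bandwidth * RTT
= 1000 Mbps * 405 ms
= 1000 * 1e6 * 405 / 1000 bits
= 405000000 bits
= 50625000 bytes
= 49438.4766 KB
BDP = 405000000 bits (50625000 bytes)


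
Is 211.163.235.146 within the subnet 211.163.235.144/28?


Subnet network: 211.163.235.144
Test IP AND mask: 211.163.235.144
Yes, 211.163.235.146 is in 211.163.235.144/28


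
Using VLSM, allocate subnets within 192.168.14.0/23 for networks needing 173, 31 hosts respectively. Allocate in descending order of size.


173 hosts -> /24 (254 usable): 192.168.14.0/24
31 hosts -> /26 (62 usable): 192.168.15.0/26
Allocation: 192.168.14.0/24 (173 hosts, 254 usable); 192.168.15.0/26 (31 hosts, 62 usable)


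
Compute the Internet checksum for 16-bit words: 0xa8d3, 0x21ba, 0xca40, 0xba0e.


Sum all words (with carry folding):
+ 0xa8d3 = 0xa8d3
+ 0x21ba = 0xca8d
+ 0xca40 = 0x94ce
+ 0xba0e = 0x4edd
One's complement: ~0x4edd
Checksum = 0xb122


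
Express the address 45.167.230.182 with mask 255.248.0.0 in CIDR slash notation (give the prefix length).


Binary: 11111111.11111000.00000000.00000000
Count leading 1s
Prefix: /13


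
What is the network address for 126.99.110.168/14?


IP:   01111110.01100011.01101110.10101000
Mask: 11111111.11111100.00000000.00000000
AND operation:
Net:  01111110.01100000.00000000.00000000
Network: 126.96.0.0/14


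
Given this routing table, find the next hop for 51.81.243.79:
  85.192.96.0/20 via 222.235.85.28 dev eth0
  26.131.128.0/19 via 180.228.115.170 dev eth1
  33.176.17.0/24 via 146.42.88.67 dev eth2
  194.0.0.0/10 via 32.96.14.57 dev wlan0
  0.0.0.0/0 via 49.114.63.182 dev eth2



Longest prefix match for 51.81.243.79:
  /20 85.192.96.0: no
  /19 26.131.128.0: no
  /24 33.176.17.0: no
  /10 194.0.0.0: no
  /0 0.0.0.0: MATCH
Selected: next-hop 49.114.63.182 via eth2 (matched /0)


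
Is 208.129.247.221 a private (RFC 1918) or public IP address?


RFC 1918 private ranges:
  10.0.0.0/8 (10.0.0.0 - 10.255.255.255)
  172.16.0.0/12 (172.16.0.0 - 172.31.255.255)
  192.168.0.0/16 (192.168.0.0 - 192.168.255.255)
Public (not in any RFC 1918 range)


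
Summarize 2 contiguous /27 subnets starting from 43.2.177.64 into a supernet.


Original prefix: /27
Number of subnets: 2 = 2^1
New prefix = 27 - 1 = 26
Supernet: 43.2.177.64/26


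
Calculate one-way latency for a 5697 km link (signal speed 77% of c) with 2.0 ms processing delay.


Speed = 0.77 * 3e5 km/s = 231000 km/s
Propagation delay = 5697 / 231000 = 0.0247 s = 24.6623 ms
Processing delay = 2.0 ms
Total one-way latency = 26.6623 ms


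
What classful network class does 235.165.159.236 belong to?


First octet: 235
Binary: 11101011
1110xxxx -> Class D (224-239)
Class D (multicast), default mask N/A


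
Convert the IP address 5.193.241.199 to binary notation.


5 = 00000101
193 = 11000001
241 = 11110001
199 = 11000111
Binary: 00000101.11000001.11110001.11000111


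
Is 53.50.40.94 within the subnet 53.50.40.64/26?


Subnet network: 53.50.40.64
Test IP AND mask: 53.50.40.64
Yes, 53.50.40.94 is in 53.50.40.64/26


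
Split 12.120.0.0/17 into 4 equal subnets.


New prefix = 17 + 2 = 19
Each subnet has 8192 addresses
  12.120.0.0/19
  12.120.32.0/19
  12.120.64.0/19
  12.120.96.0/19
Subnets: 12.120.0.0/19, 12.120.32.0/19, 12.120.64.0/19, 12.120.96.0/19


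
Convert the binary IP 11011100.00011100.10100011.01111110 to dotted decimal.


11011100 = 220
00011100 = 28
10100011 = 163
01111110 = 126
IP: 220.28.163.126


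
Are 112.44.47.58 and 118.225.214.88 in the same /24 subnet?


Mask: 255.255.255.0
112.44.47.58 AND mask = 112.44.47.0
118.225.214.88 AND mask = 118.225.214.0
No, different subnets (112.44.47.0 vs 118.225.214.0)


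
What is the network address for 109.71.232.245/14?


IP:   01101101.01000111.11101000.11110101
Mask: 11111111.11111100.00000000.00000000
AND operation:
Net:  01101101.01000100.00000000.00000000
Network: 109.68.0.0/14


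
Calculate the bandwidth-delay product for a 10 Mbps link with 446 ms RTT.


BDP = bandwidth * RTT
= 10 Mbps * 446 ms
= 10 * 1e6 * 446 / 1000 bits
= 4460000 bits
= 557500 bytes
= 544.4336 KB
BDP = 4460000 bits (557500 bytes)


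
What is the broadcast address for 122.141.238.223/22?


Network: 122.141.236.0/22
Host bits = 10
Set all host bits to 1:
Broadcast: 122.141.239.255


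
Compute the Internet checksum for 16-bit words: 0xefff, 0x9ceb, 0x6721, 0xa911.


Sum all words (with carry folding):
+ 0xefff = 0xefff
+ 0x9ceb = 0x8ceb
+ 0x6721 = 0xf40c
+ 0xa911 = 0x9d1e
One's complement: ~0x9d1e
Checksum = 0x62e1


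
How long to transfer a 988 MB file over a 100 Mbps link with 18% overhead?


Effective throughput = 100 * (1 - 18/100) = 82 Mbps
File size in Mb = 988 * 8 = 7904 Mb
Time = 7904 / 82
Time = 96.3902 seconds


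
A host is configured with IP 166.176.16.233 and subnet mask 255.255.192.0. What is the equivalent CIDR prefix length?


Binary: 11111111.11111111.11000000.00000000
Count leading 1s
Prefix: /18


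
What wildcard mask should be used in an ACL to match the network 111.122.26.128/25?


Subnet mask: 255.255.255.128
Wildcard = 255.255.255.255 - subnet mask
255 - 255 = 0
255 - 255 = 0
255 - 255 = 0
255 - 128 = 127
Wildcard: 0.0.0.127


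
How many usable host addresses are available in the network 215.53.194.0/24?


Host bits = 32 - 24 = 8
Total addresses = 2^8 = 256
Usable = total - 2 (network and broadcast)
Usable hosts: 254


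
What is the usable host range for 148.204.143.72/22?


Network: 148.204.140.0
Broadcast: 148.204.143.255
First usable = network + 1
Last usable = broadcast - 1
Range: 148.204.140.1 to 148.204.143.254


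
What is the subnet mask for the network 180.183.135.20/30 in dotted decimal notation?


/30 means 30 network bits, 2 host bits
Binary: 11111111111111111111111111111100
Mask: 255.255.255.252


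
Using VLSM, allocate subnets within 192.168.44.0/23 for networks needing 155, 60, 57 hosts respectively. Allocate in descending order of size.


155 hosts -> /24 (254 usable): 192.168.44.0/24
60 hosts -> /26 (62 usable): 192.168.45.0/26
57 hosts -> /26 (62 usable): 192.168.45.64/26
Allocation: 192.168.44.0/24 (155 hosts, 254 usable); 192.168.45.0/26 (60 hosts, 62 usable); 192.168.45.64/26 (57 hosts, 62 usable)
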